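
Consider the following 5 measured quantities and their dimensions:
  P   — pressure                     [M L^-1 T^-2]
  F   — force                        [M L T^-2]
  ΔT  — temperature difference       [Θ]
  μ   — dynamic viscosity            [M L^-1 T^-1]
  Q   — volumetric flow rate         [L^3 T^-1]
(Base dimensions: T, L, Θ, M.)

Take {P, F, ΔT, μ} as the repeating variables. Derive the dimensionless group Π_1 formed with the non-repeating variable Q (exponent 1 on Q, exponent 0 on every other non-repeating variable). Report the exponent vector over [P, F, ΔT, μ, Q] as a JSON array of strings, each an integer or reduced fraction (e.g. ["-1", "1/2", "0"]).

["1/2", "-3/2", "0", "1", "1"]

Write exponents as rows T,L,Θ,M / cols P,F,ΔT,μ,Q:
  T: [-2 -2  0 -1 -1]
  L: [-1  1  0 -1  3]
  Θ: [ 0  0  1  0  0]
  M: [ 1  1  0  1  0]
Echelon form has 4 nonzero rows (pivots: P,F,ΔT,μ)
Repeat: P,F,ΔT,μ; free: Q
RREF:
  r0: [   1    0    0    0 -1/2]
  r1: [   0    1    0    0  3/2]
  r2: [   0    0    1    0    0]
  r3: [   0    0    0    1   -1]
Fix exponent of Q at 1; solve each RREF row for its pivot's exponent:
  r0: exp(P) + (-1/2)·1 = 0 ⇒ exp(P) = 1/2
  r1: exp(F) + (3/2)·1 = 0 ⇒ exp(F) = -3/2
  r2: exp(ΔT) + (0)·1 = 0 ⇒ exp(ΔT) = 0
  r3: exp(μ) + (-1)·1 = 0 ⇒ exp(μ) = 1
Π_1 = P^(1/2) · F^(-3/2) · μ · Q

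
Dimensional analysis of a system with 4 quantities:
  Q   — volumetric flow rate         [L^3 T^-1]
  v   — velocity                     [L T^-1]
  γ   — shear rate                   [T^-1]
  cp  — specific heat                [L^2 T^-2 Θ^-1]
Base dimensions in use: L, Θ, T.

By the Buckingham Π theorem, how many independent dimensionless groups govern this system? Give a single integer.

1

Dimensional matrix (L×Θ×T by Q×v×γ×cp):
  L: [ 3  1  0  2]
  Θ: [ 0  0  0 -1]
  T: [-1 -1 -1 -2]
Echelon form has 3 nonzero rows (pivots: Q,v,cp)
Π count = n − r = 4 − 3 = 1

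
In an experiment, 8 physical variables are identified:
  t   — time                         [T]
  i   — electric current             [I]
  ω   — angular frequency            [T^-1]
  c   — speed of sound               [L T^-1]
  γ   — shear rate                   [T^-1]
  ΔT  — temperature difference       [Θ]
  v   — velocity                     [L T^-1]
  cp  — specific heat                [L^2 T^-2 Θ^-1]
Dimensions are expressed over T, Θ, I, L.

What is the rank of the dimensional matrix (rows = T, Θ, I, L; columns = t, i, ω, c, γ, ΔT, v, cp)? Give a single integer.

4

Exponent matrix [T,Θ,I,L] × [t,i,ω,c,γ,ΔT,v,cp]:
  T: [ 1  0 -1 -1 -1  0 -1 -2]
  Θ: [ 0  0  0  0  0  1  0 -1]
  I: [ 0  1  0  0  0  0  0  0]
  L: [ 0  0  0  1  0  0  1  2]
RREF → pivots at {t,i,c,ΔT} ⇒ r = 4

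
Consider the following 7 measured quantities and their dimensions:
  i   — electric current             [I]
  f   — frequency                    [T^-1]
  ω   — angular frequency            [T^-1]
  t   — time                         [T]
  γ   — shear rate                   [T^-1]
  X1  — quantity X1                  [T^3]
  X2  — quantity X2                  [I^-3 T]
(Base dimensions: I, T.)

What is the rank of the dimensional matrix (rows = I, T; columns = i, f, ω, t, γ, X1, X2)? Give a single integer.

2

Dimensional matrix (I×T by i×f×ω×t×γ×X1×X2):
  I: [ 1  0  0  0  0  0 -3]
  T: [ 0 -1 -1  1 -1  3  1]
Echelon form has 2 nonzero rows (pivots: i,f)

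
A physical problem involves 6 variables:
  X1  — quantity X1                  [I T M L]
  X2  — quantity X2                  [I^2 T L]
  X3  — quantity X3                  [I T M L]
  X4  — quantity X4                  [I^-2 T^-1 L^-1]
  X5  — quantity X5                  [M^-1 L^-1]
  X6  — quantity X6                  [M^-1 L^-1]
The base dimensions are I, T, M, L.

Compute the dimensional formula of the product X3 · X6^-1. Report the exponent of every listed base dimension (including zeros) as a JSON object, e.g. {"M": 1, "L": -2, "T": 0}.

Write exponents as rows I,T,M,L / cols X1,X2,X3,X4,X5,X6:
  I: [ 1  2  1 -2  0  0]
  T: [ 1  1  1 -1  0  0]
  M: [ 1  0  1  0 -1 -1]
  L: [ 1  1  1 -1 -1 -1]
  [I]: (1)·1+(-1)·0 = 1
  [T]: (1)·1+(-1)·0 = 1
  [M]: (1)·1+(-1)·-1 = 2
  [L]: (1)·1+(-1)·-1 = 2
⇒ I T M^2 L^2

{"I": 1, "T": 1, "M": 2, "L": 2}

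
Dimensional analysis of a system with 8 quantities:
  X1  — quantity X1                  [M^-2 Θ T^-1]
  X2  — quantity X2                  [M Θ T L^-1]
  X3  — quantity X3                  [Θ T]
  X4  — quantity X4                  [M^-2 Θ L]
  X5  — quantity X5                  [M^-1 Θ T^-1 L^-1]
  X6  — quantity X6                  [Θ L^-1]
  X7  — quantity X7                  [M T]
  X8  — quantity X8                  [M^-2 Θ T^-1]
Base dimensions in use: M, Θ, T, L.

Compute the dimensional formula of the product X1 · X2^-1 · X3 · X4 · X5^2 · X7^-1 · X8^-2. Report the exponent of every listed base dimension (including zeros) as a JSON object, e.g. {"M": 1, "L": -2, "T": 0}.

Exponent matrix [M,Θ,T,L] × [X1,X2,X3,X4,X5,X6,X7,X8]:
  M: [-2  1  0 -2 -1  0  1 -2]
  Θ: [ 1  1  1  1  1  1  0  1]
  T: [-1  1  1  0 -1  0  1 -1]
  L: [ 0 -1  0  1 -1 -1  0  0]
  [M]: (1)·-2+(-1)·1+(1)·0+(1)·-2+(2)·-1+(-1)·1+(-2)·-2 = -4
  [Θ]: (1)·1+(-1)·1+(1)·1+(1)·1+(2)·1+(-1)·0+(-2)·1 = 2
  [T]: (1)·-1+(-1)·1+(1)·1+(1)·0+(2)·-1+(-1)·1+(-2)·-1 = -2
  [L]: (1)·0+(-1)·-1+(1)·0+(1)·1+(2)·-1+(-1)·0+(-2)·0 = 0
⇒ M^-4 Θ^2 T^-2

{"M": -4, "Θ": 2, "T": -2, "L": 0}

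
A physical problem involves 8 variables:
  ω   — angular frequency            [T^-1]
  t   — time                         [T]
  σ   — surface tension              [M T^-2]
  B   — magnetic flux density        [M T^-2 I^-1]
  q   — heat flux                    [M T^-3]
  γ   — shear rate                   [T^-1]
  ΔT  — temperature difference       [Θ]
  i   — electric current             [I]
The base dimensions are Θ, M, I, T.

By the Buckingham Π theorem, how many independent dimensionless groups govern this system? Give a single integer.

Write exponents as rows Θ,M,I,T / cols ω,t,σ,B,q,γ,ΔT,i:
  Θ: [ 0  0  0  0  0  0  1  0]
  M: [ 0  0  1  1  1  0  0  0]
  I: [ 0  0  0 -1  0  0  0  1]
  T: [-1  1 -2 -2 -3 -1  0  0]
Row reduction gives pivot columns ω,σ,B,ΔT; rank = 4
n=8, r=4 ⇒ 4 dimensionless groups

4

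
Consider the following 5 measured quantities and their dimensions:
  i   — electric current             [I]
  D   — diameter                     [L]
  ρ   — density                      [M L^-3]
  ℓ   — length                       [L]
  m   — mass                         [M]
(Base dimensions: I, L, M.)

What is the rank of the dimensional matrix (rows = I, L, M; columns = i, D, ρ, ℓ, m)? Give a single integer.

Exponent matrix [I,L,M] × [i,D,ρ,ℓ,m]:
  I: [ 1  0  0  0  0]
  L: [ 0  1 -3  1  0]
  M: [ 0  0  1  0  1]
RREF → pivots at {i,D,ρ} ⇒ r = 3

3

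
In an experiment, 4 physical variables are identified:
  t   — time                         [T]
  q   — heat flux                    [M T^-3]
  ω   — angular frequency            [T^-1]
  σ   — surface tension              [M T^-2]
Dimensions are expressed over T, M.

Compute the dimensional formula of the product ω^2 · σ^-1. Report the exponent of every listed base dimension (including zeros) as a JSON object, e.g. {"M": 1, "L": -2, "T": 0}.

{"T": 0, "M": -1}

Exponent matrix [T,M] × [t,q,ω,σ]:
  T: [ 1 -3 -1 -2]
  M: [ 0  1  0  1]
  [T]: (2)·-1+(-1)·-2 = 0
  [M]: (2)·0+(-1)·1 = -1
⇒ M^-1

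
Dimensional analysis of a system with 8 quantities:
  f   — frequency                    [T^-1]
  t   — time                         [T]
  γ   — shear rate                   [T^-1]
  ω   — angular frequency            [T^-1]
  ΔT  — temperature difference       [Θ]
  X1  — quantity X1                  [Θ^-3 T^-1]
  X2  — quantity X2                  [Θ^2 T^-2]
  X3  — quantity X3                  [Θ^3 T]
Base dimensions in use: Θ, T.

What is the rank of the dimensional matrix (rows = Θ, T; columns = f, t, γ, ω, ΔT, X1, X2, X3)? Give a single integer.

2

Dimensional matrix (Θ×T by f×t×γ×ω×ΔT×X1×X2×X3):
  Θ: [ 0  0  0  0  1 -3  2  3]
  T: [-1  1 -1 -1  0 -1 -2  1]
Echelon form has 2 nonzero rows (pivots: f,ΔT)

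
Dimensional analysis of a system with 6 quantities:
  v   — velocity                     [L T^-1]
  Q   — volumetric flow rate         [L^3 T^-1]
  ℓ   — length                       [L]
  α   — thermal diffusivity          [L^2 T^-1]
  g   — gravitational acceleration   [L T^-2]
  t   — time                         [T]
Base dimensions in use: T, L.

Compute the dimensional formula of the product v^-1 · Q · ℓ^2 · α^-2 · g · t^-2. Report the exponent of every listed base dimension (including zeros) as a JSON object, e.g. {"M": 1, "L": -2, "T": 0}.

Dimensional matrix (T×L by v×Q×ℓ×α×g×t):
  T: [-1 -1  0 -1 -2  1]
  L: [ 1  3  1  2  1  0]
  [T]: (-1)·-1+(1)·-1+(2)·0+(-2)·-1+(1)·-2+(-2)·1 = -2
  [L]: (-1)·1+(1)·3+(2)·1+(-2)·2+(1)·1+(-2)·0 = 1
⇒ T^-2 L

{"T": -2, "L": 1}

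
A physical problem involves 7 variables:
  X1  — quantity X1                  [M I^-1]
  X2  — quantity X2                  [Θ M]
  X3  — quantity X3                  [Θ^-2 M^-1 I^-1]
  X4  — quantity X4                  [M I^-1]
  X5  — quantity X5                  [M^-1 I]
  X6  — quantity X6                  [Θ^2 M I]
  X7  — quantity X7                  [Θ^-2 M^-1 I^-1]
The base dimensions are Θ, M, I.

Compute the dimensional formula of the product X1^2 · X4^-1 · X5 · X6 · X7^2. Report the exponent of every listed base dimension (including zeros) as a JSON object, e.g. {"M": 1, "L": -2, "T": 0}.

{"Θ": -2, "M": -1, "I": -1}

Exponent matrix [Θ,M,I] × [X1,X2,X3,X4,X5,X6,X7]:
  Θ: [ 0  1 -2  0  0  2 -2]
  M: [ 1  1 -1  1 -1  1 -1]
  I: [-1  0 -1 -1  1  1 -1]
  [Θ]: (2)·0+(-1)·0+(1)·0+(1)·2+(2)·-2 = -2
  [M]: (2)·1+(-1)·1+(1)·-1+(1)·1+(2)·-1 = -1
  [I]: (2)·-1+(-1)·-1+(1)·1+(1)·1+(2)·-1 = -1
⇒ Θ^-2 M^-1 I^-1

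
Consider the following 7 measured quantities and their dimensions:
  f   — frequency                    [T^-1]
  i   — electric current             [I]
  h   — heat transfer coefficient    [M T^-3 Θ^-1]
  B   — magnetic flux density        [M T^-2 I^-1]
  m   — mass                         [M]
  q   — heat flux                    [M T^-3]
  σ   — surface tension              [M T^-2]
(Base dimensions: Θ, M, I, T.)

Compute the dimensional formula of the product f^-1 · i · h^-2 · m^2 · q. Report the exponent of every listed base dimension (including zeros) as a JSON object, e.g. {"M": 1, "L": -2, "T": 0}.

{"Θ": 2, "M": 1, "I": 1, "T": 4}

Write exponents as rows Θ,M,I,T / cols f,i,h,B,m,q,σ:
  Θ: [ 0  0 -1  0  0  0  0]
  M: [ 0  0  1  1  1  1  1]
  I: [ 0  1  0 -1  0  0  0]
  T: [-1  0 -3 -2  0 -3 -2]
  [Θ]: (-1)·0+(1)·0+(-2)·-1+(2)·0+(1)·0 = 2
  [M]: (-1)·0+(1)·0+(-2)·1+(2)·1+(1)·1 = 1
  [I]: (-1)·0+(1)·1+(-2)·0+(2)·0+(1)·0 = 1
  [T]: (-1)·-1+(1)·0+(-2)·-3+(2)·0+(1)·-3 = 4
⇒ Θ^2 M I T^4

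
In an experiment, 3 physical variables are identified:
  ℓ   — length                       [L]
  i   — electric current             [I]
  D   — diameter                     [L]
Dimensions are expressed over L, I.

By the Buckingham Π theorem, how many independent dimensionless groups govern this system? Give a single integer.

1

Exponent matrix [L,I] × [ℓ,i,D]:
  L: [ 1  0  1]
  I: [ 0  1  0]
Row reduction gives pivot columns ℓ,i; rank = 2
Π count = n − r = 3 − 2 = 1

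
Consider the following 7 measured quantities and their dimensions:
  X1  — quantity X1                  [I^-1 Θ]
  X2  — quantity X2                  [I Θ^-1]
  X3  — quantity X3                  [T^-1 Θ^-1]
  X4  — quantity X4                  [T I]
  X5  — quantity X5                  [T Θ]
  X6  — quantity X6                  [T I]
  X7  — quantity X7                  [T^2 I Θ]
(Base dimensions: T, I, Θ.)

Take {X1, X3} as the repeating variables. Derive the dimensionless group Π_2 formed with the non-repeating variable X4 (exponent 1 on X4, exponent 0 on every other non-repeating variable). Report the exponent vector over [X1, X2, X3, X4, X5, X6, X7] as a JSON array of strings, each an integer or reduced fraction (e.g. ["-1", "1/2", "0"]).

["1", "0", "1", "1", "0", "0", "0"]

Exponent matrix [T,I,Θ] × [X1,X2,X3,X4,X5,X6,X7]:
  T: [ 0  0 -1  1  1  1  2]
  I: [-1  1  0  1  0  1  1]
  Θ: [ 1 -1 -1  0  1  0  1]
Echelon form has 2 nonzero rows (pivots: X1,X3)
Repeat: X1,X3; free: X2,X4,X5,X6,X7
RREF:
  r0: [   1   -1    0   -1    0   -1   -1]
  r1: [   0    0    1   -1   -1   -1   -2]
  r2: [   0    0    0    0    0    0    0]
Fix exponent of X4 at 1, X2 at 0, X5 at 0, X6 at 0, X7 at 0; solve each RREF row for its pivot's exponent:
  r0: exp(X1) + (-1)·1 = 0 ⇒ exp(X1) = 1
  r1: exp(X3) + (-1)·1 = 0 ⇒ exp(X3) = 1
Π_2 = X1 · X3 · X4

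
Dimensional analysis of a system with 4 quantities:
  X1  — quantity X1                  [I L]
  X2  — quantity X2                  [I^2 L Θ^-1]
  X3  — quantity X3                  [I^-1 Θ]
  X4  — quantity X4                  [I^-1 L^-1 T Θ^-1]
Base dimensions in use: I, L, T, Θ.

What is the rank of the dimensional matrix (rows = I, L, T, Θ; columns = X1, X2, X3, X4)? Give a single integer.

Write exponents as rows I,L,T,Θ / cols X1,X2,X3,X4:
  I: [ 1  2 -1 -1]
  L: [ 1  1  0 -1]
  T: [ 0  0  0  1]
  Θ: [ 0 -1  1 -1]
RREF → pivots at {X1,X2,X4} ⇒ r = 3

3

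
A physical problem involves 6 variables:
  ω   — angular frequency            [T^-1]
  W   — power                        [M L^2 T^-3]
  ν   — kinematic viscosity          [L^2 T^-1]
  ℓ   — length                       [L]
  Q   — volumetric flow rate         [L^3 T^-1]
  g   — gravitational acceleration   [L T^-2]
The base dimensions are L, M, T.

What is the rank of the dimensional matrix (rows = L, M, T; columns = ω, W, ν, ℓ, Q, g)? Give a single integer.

3

Exponent matrix [L,M,T] × [ω,W,ν,ℓ,Q,g]:
  L: [ 0  2  2  1  3  1]
  M: [ 0  1  0  0  0  0]
  T: [-1 -3 -1  0 -1 -2]
Row reduction gives pivot columns ω,W,ν; rank = 3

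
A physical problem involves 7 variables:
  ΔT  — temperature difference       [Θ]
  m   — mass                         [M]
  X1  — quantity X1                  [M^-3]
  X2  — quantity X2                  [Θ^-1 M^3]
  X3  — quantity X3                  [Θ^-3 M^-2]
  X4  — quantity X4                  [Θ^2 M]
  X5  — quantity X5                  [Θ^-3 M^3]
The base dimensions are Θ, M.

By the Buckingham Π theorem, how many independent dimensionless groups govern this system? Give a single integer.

5

Exponent matrix [Θ,M] × [ΔT,m,X1,X2,X3,X4,X5]:
  Θ: [ 1  0  0 -1 -3  2 -3]
  M: [ 0  1 -3  3 -2  1  3]
Row reduction gives pivot columns ΔT,m; rank = 2
Π count = n − r = 7 − 2 = 5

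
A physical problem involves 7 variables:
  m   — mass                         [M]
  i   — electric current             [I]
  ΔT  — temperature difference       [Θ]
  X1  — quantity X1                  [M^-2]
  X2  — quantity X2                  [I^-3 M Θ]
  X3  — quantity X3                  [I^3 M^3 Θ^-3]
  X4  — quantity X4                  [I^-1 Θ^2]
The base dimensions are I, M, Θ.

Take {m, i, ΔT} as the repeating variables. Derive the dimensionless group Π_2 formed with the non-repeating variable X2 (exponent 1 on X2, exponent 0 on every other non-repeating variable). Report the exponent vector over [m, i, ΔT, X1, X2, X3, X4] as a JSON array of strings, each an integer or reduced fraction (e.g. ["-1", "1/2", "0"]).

["-1", "3", "-1", "0", "1", "0", "0"]

Dimensional matrix (I×M×Θ by m×i×ΔT×X1×X2×X3×X4):
  I: [ 0  1  0  0 -3  3 -1]
  M: [ 1  0  0 -2  1  3  0]
  Θ: [ 0  0  1  0  1 -3  2]
Row reduction gives pivot columns m,i,ΔT; rank = 3
Pivot set = {m,i,ΔT}, free = {X1,X2,X3,X4}
RREF:
  r0: [   1    0    0   -2    1    3    0]
  r1: [   0    1    0    0   -3    3   -1]
  r2: [   0    0    1    0    1   -3    2]
Fix exponent of X2 at 1, X1 at 0, X3 at 0, X4 at 0; solve each RREF row for its pivot's exponent:
  r0: exp(m) + (1)·1 = 0 ⇒ exp(m) = -1
  r1: exp(i) + (-3)·1 = 0 ⇒ exp(i) = 3
  r2: exp(ΔT) + (1)·1 = 0 ⇒ exp(ΔT) = -1
Π_2 = m^-1 · i^3 · ΔT^-1 · X2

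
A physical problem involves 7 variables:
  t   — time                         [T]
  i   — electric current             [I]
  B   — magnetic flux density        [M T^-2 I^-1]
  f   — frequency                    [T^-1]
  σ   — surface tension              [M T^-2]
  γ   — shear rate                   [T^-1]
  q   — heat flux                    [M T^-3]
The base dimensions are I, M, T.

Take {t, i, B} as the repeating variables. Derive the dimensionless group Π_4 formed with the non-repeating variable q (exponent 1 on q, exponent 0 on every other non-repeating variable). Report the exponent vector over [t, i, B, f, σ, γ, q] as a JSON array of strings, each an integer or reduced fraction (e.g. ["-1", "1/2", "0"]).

Write exponents as rows I,M,T / cols t,i,B,f,σ,γ,q:
  I: [ 0  1 -1  0  0  0  0]
  M: [ 0  0  1  0  1  0  1]
  T: [ 1  0 -2 -1 -2 -1 -3]
Echelon form has 3 nonzero rows (pivots: t,i,B)
Pivot set = {t,i,B}, free = {f,σ,γ,q}
RREF:
  r0: [   1    0    0   -1    0   -1   -1]
  r1: [   0    1    0    0    1    0    1]
  r2: [   0    0    1    0    1    0    1]
Fix exponent of q at 1, f at 0, σ at 0, γ at 0; solve each RREF row for its pivot's exponent:
  r0: exp(t) + (-1)·1 = 0 ⇒ exp(t) = 1
  r1: exp(i) + (1)·1 = 0 ⇒ exp(i) = -1
  r2: exp(B) + (1)·1 = 0 ⇒ exp(B) = -1
Π_4 = t · i^-1 · B^-1 · q

["1", "-1", "-1", "0", "0", "0", "1"]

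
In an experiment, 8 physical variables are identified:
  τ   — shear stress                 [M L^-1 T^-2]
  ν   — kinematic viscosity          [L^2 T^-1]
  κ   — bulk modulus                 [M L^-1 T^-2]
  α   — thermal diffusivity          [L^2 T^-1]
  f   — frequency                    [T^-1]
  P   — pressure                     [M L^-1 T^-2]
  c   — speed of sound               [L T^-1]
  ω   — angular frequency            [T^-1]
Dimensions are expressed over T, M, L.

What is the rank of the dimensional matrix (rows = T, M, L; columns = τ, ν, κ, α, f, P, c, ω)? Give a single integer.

Write exponents as rows T,M,L / cols τ,ν,κ,α,f,P,c,ω:
  T: [-2 -1 -2 -1 -1 -2 -1 -1]
  M: [ 1  0  1  0  0  1  0  0]
  L: [-1  2 -1  2  0 -1  1  0]
Echelon form has 3 nonzero rows (pivots: τ,ν,f)

3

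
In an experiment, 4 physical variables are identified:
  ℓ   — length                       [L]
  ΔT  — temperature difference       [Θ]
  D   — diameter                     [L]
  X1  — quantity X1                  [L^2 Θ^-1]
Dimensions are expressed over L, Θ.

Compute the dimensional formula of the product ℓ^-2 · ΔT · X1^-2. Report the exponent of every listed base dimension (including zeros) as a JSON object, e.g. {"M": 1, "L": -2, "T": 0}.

{"L": -6, "Θ": 3}

Dimensional matrix (L×Θ by ℓ×ΔT×D×X1):
  L: [ 1  0  1  2]
  Θ: [ 0  1  0 -1]
  [L]: (-2)·1+(1)·0+(-2)·2 = -6
  [Θ]: (-2)·0+(1)·1+(-2)·-1 = 3
⇒ L^-6 Θ^3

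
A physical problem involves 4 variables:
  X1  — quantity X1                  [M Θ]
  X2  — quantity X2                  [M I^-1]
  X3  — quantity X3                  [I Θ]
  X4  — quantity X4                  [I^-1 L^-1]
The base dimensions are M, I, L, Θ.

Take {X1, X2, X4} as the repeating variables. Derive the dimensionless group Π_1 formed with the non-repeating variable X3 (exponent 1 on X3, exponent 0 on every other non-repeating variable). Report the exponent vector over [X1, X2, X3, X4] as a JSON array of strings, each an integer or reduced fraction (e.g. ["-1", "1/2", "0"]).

["-1", "1", "1", "0"]

Exponent matrix [M,I,L,Θ] × [X1,X2,X3,X4]:
  M: [ 1  1  0  0]
  I: [ 0 -1  1 -1]
  L: [ 0  0  0 -1]
  Θ: [ 1  0  1  0]
Row reduction gives pivot columns X1,X2,X4; rank = 3
Pivot set = {X1,X2,X4}, free = {X3}
RREF:
  r0: [   1    0    1    0]
  r1: [   0    1   -1    0]
  r2: [   0    0    0    1]
  r3: [   0    0    0    0]
Fix exponent of X3 at 1; solve each RREF row for its pivot's exponent:
  r0: exp(X1) + (1)·1 = 0 ⇒ exp(X1) = -1
  r1: exp(X2) + (-1)·1 = 0 ⇒ exp(X2) = 1
  r2: exp(X4) + (0)·1 = 0 ⇒ exp(X4) = 0
Π_1 = X1^-1 · X2 · X3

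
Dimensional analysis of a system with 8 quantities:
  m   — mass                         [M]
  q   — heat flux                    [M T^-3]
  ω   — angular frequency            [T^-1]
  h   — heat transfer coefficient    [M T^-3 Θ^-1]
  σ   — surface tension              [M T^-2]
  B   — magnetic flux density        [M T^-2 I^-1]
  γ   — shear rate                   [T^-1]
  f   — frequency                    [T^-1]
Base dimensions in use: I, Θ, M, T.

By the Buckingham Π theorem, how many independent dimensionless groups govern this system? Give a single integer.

Dimensional matrix (I×Θ×M×T by m×q×ω×h×σ×B×γ×f):
  I: [ 0  0  0  0  0 -1  0  0]
  Θ: [ 0  0  0 -1  0  0  0  0]
  M: [ 1  1  0  1  1  1  0  0]
  T: [ 0 -3 -1 -3 -2 -2 -1 -1]
RREF → pivots at {m,q,h,B} ⇒ r = 4
n=8, r=4 ⇒ 4 dimensionless groups

4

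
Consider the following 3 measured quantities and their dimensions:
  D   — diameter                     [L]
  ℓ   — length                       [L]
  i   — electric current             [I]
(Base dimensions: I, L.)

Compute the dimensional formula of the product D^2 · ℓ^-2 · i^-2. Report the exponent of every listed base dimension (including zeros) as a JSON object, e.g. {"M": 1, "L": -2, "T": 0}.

Dimensional matrix (I×L by D×ℓ×i):
  I: [ 0  0  1]
  L: [ 1  1  0]
  [I]: (2)·0+(-2)·0+(-2)·1 = -2
  [L]: (2)·1+(-2)·1+(-2)·0 = 0
⇒ I^-2

{"I": -2, "L": 0}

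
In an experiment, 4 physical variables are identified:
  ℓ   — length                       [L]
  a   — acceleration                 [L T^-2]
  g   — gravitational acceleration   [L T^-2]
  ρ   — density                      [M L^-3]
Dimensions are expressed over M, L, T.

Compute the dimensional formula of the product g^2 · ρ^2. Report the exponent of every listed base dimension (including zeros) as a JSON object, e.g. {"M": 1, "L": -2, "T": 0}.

{"M": 2, "L": -4, "T": -4}

Write exponents as rows M,L,T / cols ℓ,a,g,ρ:
  M: [ 0  0  0  1]
  L: [ 1  1  1 -3]
  T: [ 0 -2 -2  0]
  [M]: (2)·0+(2)·1 = 2
  [L]: (2)·1+(2)·-3 = -4
  [T]: (2)·-2+(2)·0 = -4
⇒ M^2 L^-4 T^-4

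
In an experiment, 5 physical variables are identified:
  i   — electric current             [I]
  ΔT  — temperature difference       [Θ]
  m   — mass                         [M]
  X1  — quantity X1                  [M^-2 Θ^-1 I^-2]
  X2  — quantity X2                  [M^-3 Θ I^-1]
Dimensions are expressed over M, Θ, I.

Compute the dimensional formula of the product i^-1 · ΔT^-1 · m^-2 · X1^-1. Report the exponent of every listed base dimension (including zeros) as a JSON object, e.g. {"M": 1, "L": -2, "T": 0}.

{"M": 0, "Θ": 0, "I": 1}

Exponent matrix [M,Θ,I] × [i,ΔT,m,X1,X2]:
  M: [ 0  0  1 -2 -3]
  Θ: [ 0  1  0 -1  1]
  I: [ 1  0  0 -2 -1]
  [M]: (-1)·0+(-1)·0+(-2)·1+(-1)·-2 = 0
  [Θ]: (-1)·0+(-1)·1+(-2)·0+(-1)·-1 = 0
  [I]: (-1)·1+(-1)·0+(-2)·0+(-1)·-2 = 1
⇒ I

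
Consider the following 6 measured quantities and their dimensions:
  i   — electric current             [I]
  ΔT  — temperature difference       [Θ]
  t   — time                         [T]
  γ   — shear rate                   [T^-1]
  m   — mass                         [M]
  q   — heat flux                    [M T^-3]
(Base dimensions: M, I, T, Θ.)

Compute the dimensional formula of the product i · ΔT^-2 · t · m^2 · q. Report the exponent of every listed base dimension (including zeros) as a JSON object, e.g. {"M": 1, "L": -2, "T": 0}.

Exponent matrix [M,I,T,Θ] × [i,ΔT,t,γ,m,q]:
  M: [ 0  0  0  0  1  1]
  I: [ 1  0  0  0  0  0]
  T: [ 0  0  1 -1  0 -3]
  Θ: [ 0  1  0  0  0  0]
  [M]: (1)·0+(-2)·0+(1)·0+(2)·1+(1)·1 = 3
  [I]: (1)·1+(-2)·0+(1)·0+(2)·0+(1)·0 = 1
  [T]: (1)·0+(-2)·0+(1)·1+(2)·0+(1)·-3 = -2
  [Θ]: (1)·0+(-2)·1+(1)·0+(2)·0+(1)·0 = -2
⇒ M^3 I T^-2 Θ^-2

{"M": 3, "I": 1, "T": -2, "Θ": -2}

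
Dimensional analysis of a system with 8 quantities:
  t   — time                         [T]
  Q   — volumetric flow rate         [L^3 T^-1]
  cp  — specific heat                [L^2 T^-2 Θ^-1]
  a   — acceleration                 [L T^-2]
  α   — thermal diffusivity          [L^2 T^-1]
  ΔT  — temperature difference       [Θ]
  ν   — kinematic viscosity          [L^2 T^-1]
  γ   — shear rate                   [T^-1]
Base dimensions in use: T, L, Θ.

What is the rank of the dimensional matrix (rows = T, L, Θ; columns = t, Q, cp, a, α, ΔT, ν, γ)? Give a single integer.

Write exponents as rows T,L,Θ / cols t,Q,cp,a,α,ΔT,ν,γ:
  T: [ 1 -1 -2 -2 -1  0 -1 -1]
  L: [ 0  3  2  1  2  0  2  0]
  Θ: [ 0  0 -1  0  0  1  0  0]
Row reduction gives pivot columns t,Q,cp; rank = 3

3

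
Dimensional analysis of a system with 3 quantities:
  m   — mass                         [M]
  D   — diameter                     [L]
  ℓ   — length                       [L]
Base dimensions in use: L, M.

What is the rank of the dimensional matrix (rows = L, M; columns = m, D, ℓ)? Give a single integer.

Write exponents as rows L,M / cols m,D,ℓ:
  L: [ 0  1  1]
  M: [ 1  0  0]
RREF → pivots at {m,D} ⇒ r = 2

2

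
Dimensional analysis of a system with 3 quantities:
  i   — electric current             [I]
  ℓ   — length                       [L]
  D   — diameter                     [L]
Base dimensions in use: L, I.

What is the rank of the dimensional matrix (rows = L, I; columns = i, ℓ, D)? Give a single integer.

Exponent matrix [L,I] × [i,ℓ,D]:
  L: [ 0  1  1]
  I: [ 1  0  0]
Echelon form has 2 nonzero rows (pivots: i,ℓ)

2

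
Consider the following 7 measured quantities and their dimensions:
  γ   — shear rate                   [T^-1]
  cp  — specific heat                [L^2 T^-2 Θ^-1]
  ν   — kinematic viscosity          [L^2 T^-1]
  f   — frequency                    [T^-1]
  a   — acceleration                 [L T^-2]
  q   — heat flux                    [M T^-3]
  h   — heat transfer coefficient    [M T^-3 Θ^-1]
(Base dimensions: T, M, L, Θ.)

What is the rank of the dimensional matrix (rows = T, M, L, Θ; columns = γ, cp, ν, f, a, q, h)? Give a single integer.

4

Write exponents as rows T,M,L,Θ / cols γ,cp,ν,f,a,q,h:
  T: [-1 -2 -1 -1 -2 -3 -3]
  M: [ 0  0  0  0  0  1  1]
  L: [ 0  2  2  0  1  0  0]
  Θ: [ 0 -1  0  0  0  0 -1]
Echelon form has 4 nonzero rows (pivots: γ,cp,ν,q)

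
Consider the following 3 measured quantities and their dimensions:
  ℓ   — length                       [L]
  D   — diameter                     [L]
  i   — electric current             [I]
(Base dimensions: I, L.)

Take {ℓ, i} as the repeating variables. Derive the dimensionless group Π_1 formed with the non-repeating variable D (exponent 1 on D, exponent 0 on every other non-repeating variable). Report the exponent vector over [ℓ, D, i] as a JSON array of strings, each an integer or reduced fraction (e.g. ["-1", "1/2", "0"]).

Dimensional matrix (I×L by ℓ×D×i):
  I: [ 0  0  1]
  L: [ 1  1  0]
Row reduction gives pivot columns ℓ,i; rank = 2
Repeat: ℓ,i; free: D
RREF:
  r0: [   1    1    0]
  r1: [   0    0    1]
Fix exponent of D at 1; solve each RREF row for its pivot's exponent:
  r0: exp(ℓ) + (1)·1 = 0 ⇒ exp(ℓ) = -1
  r1: exp(i) + (0)·1 = 0 ⇒ exp(i) = 0
Π_1 = ℓ^-1 · D

["-1", "1", "0"]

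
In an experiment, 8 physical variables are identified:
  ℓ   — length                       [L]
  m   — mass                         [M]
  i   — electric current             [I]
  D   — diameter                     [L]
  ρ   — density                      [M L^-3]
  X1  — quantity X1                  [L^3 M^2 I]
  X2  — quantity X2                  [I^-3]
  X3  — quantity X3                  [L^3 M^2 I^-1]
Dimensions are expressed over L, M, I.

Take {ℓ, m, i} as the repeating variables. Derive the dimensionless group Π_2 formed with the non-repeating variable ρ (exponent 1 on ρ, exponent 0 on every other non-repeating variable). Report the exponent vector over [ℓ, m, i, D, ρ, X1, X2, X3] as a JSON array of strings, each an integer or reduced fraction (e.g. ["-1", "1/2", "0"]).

["3", "-1", "0", "0", "1", "0", "0", "0"]

Exponent matrix [L,M,I] × [ℓ,m,i,D,ρ,X1,X2,X3]:
  L: [ 1  0  0  1 -3  3  0  3]
  M: [ 0  1  0  0  1  2  0  2]
  I: [ 0  0  1  0  0  1 -3 -1]
RREF → pivots at {ℓ,m,i} ⇒ r = 3
Pivot set = {ℓ,m,i}, free = {D,ρ,X1,X2,X3}
RREF:
  r0: [   1    0    0    1   -3    3    0    3]
  r1: [   0    1    0    0    1    2    0    2]
  r2: [   0    0    1    0    0    1   -3   -1]
Fix exponent of ρ at 1, D at 0, X1 at 0, X2 at 0, X3 at 0; solve each RREF row for its pivot's exponent:
  r0: exp(ℓ) + (-3)·1 = 0 ⇒ exp(ℓ) = 3
  r1: exp(m) + (1)·1 = 0 ⇒ exp(m) = -1
  r2: exp(i) + (0)·1 = 0 ⇒ exp(i) = 0
Π_2 = ℓ^3 · m^-1 · ρ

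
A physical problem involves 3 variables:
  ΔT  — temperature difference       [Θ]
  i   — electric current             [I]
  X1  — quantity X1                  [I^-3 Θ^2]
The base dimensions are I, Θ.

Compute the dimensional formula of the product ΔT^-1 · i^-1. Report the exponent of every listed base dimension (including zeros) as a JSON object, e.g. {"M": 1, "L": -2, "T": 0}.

{"I": -1, "Θ": -1}

Dimensional matrix (I×Θ by ΔT×i×X1):
  I: [ 0  1 -3]
  Θ: [ 1  0  2]
  [I]: (-1)·0+(-1)·1 = -1
  [Θ]: (-1)·1+(-1)·0 = -1
⇒ I^-1 Θ^-1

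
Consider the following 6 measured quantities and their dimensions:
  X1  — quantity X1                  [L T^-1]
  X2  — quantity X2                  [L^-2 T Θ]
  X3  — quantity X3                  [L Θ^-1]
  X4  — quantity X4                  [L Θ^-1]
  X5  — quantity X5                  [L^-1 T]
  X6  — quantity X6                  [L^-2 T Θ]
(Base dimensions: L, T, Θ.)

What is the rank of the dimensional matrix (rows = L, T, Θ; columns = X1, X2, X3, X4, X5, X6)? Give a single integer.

2

Write exponents as rows L,T,Θ / cols X1,X2,X3,X4,X5,X6:
  L: [ 1 -2  1  1 -1 -2]
  T: [-1  1  0  0  1  1]
  Θ: [ 0  1 -1 -1  0  1]
Echelon form has 2 nonzero rows (pivots: X1,X2)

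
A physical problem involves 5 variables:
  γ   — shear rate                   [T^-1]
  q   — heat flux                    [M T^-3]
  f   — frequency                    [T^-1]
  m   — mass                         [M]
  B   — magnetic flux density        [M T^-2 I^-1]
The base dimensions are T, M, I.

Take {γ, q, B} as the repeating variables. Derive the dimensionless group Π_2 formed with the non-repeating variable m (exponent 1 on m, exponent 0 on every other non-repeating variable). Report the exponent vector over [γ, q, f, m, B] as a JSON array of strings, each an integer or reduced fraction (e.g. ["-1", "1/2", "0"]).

Write exponents as rows T,M,I / cols γ,q,f,m,B:
  T: [-1 -3 -1  0 -2]
  M: [ 0  1  0  1  1]
  I: [ 0  0  0  0 -1]
Echelon form has 3 nonzero rows (pivots: γ,q,B)
Pivot set = {γ,q,B}, free = {f,m}
RREF:
  r0: [   1    0    1   -3    0]
  r1: [   0    1    0    1    0]
  r2: [   0    0    0    0    1]
Fix exponent of m at 1, f at 0; solve each RREF row for its pivot's exponent:
  r0: exp(γ) + (-3)·1 = 0 ⇒ exp(γ) = 3
  r1: exp(q) + (1)·1 = 0 ⇒ exp(q) = -1
  r2: exp(B) + (0)·1 = 0 ⇒ exp(B) = 0
Π_2 = γ^3 · q^-1 · m

["3", "-1", "0", "1", "0"]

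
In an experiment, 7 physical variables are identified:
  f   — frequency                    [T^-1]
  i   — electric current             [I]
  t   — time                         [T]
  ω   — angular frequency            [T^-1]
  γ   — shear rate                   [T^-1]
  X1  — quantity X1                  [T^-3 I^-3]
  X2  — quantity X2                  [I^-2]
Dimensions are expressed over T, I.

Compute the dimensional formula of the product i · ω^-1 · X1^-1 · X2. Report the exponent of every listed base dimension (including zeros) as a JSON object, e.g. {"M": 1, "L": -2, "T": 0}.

Write exponents as rows T,I / cols f,i,t,ω,γ,X1,X2:
  T: [-1  0  1 -1 -1 -3  0]
  I: [ 0  1  0  0  0 -3 -2]
  [T]: (1)·0+(-1)·-1+(-1)·-3+(1)·0 = 4
  [I]: (1)·1+(-1)·0+(-1)·-3+(1)·-2 = 2
⇒ T^4 I^2

{"T": 4, "I": 2}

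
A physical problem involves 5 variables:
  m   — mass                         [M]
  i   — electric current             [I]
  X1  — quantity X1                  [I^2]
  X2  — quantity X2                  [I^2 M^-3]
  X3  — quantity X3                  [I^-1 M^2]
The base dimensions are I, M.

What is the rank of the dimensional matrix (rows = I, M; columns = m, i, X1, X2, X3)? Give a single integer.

2

Dimensional matrix (I×M by m×i×X1×X2×X3):
  I: [ 0  1  2  2 -1]
  M: [ 1  0  0 -3  2]
Echelon form has 2 nonzero rows (pivots: m,i)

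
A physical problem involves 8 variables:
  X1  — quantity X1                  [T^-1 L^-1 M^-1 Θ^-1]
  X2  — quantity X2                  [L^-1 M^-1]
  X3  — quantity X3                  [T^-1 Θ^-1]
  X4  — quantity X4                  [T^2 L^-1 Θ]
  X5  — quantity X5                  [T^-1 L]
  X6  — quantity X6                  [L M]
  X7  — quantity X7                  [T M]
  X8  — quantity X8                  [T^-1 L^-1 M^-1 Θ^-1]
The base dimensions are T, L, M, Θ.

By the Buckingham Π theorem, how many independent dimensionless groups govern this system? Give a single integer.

Write exponents as rows T,L,M,Θ / cols X1,X2,X3,X4,X5,X6,X7,X8:
  T: [-1  0 -1  2 -1  0  1 -1]
  L: [-1 -1  0 -1  1  1  0 -1]
  M: [-1 -1  0  0  0  1  1 -1]
  Θ: [-1  0 -1  1  0  0  0 -1]
Row reduction gives pivot columns X1,X2,X4; rank = 3
n=8, r=3 ⇒ 5 dimensionless groups

5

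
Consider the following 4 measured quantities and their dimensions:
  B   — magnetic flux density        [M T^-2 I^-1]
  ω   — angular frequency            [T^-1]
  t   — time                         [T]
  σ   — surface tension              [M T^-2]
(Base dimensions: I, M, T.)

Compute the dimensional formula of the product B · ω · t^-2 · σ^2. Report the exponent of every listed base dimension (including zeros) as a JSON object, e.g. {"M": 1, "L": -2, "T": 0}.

Write exponents as rows I,M,T / cols B,ω,t,σ:
  I: [-1  0  0  0]
  M: [ 1  0  0  1]
  T: [-2 -1  1 -2]
  [I]: (1)·-1+(1)·0+(-2)·0+(2)·0 = -1
  [M]: (1)·1+(1)·0+(-2)·0+(2)·1 = 3
  [T]: (1)·-2+(1)·-1+(-2)·1+(2)·-2 = -9
⇒ I^-1 M^3 T^-9

{"I": -1, "M": 3, "T": -9}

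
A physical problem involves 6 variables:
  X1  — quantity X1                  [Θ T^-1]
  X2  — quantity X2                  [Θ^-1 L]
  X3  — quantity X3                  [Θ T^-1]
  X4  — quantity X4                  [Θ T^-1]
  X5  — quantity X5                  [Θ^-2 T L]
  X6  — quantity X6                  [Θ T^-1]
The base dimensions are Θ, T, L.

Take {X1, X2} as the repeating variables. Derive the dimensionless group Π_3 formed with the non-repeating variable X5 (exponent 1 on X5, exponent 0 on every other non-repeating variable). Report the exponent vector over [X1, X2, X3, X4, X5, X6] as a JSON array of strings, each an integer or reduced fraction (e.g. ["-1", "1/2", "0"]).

["1", "-1", "0", "0", "1", "0"]

Dimensional matrix (Θ×T×L by X1×X2×X3×X4×X5×X6):
  Θ: [ 1 -1  1  1 -2  1]
  T: [-1  0 -1 -1  1 -1]
  L: [ 0  1  0  0  1  0]
Row reduction gives pivot columns X1,X2; rank = 2
Repeat: X1,X2; free: X3,X4,X5,X6
RREF:
  r0: [   1    0    1    1   -1    1]
  r1: [   0    1    0    0    1    0]
  r2: [   0    0    0    0    0    0]
Fix exponent of X5 at 1, X3 at 0, X4 at 0, X6 at 0; solve each RREF row for its pivot's exponent:
  r0: exp(X1) + (-1)·1 = 0 ⇒ exp(X1) = 1
  r1: exp(X2) + (1)·1 = 0 ⇒ exp(X2) = -1
Π_3 = X1 · X2^-1 · X5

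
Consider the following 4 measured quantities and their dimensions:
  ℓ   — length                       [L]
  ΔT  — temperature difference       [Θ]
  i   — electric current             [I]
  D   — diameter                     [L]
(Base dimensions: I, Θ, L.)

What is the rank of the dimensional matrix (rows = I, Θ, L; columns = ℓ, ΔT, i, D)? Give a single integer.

3

Dimensional matrix (I×Θ×L by ℓ×ΔT×i×D):
  I: [ 0  0  1  0]
  Θ: [ 0  1  0  0]
  L: [ 1  0  0  1]
Row reduction gives pivot columns ℓ,ΔT,i; rank = 3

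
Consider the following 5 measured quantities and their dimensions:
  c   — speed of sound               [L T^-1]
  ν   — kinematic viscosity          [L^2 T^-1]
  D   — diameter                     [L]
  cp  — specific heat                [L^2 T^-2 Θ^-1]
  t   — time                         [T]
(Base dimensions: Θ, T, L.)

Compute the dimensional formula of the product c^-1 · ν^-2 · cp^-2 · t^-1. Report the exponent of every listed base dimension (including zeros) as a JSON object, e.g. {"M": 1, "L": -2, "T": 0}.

Write exponents as rows Θ,T,L / cols c,ν,D,cp,t:
  Θ: [ 0  0  0 -1  0]
  T: [-1 -1  0 -2  1]
  L: [ 1  2  1  2  0]
  [Θ]: (-1)·0+(-2)·0+(-2)·-1+(-1)·0 = 2
  [T]: (-1)·-1+(-2)·-1+(-2)·-2+(-1)·1 = 6
  [L]: (-1)·1+(-2)·2+(-2)·2+(-1)·0 = -9
⇒ Θ^2 T^6 L^-9

{"Θ": 2, "T": 6, "L": -9}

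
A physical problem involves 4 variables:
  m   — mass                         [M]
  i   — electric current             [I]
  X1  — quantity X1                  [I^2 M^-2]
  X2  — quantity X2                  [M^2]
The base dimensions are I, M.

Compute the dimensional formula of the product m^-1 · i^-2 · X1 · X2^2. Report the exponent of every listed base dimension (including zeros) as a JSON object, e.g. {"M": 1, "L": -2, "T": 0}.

Write exponents as rows I,M / cols m,i,X1,X2:
  I: [ 0  1  2  0]
  M: [ 1  0 -2  2]
  [I]: (-1)·0+(-2)·1+(1)·2+(2)·0 = 0
  [M]: (-1)·1+(-2)·0+(1)·-2+(2)·2 = 1
⇒ M

{"I": 0, "M": 1}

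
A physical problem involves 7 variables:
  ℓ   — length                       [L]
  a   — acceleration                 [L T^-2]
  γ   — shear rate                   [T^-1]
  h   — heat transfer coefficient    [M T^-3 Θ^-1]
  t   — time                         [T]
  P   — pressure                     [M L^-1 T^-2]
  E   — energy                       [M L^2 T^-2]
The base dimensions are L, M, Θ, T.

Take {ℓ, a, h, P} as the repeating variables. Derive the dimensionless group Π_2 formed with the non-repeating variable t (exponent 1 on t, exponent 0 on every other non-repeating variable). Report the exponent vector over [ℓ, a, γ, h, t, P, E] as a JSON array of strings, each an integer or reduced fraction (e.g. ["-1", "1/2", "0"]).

["-1/2", "1/2", "0", "0", "1", "0", "0"]

Dimensional matrix (L×M×Θ×T by ℓ×a×γ×h×t×P×E):
  L: [ 1  1  0  0  0 -1  2]
  M: [ 0  0  0  1  0  1  1]
  Θ: [ 0  0  0 -1  0  0  0]
  T: [ 0 -2 -1 -3  1 -2 -2]
Echelon form has 4 nonzero rows (pivots: ℓ,a,h,P)
Repeat: ℓ,a,h,P; free: γ,t,E
RREF:
  r0: [   1    0 -1/2    0  1/2    0    3]
  r1: [   0    1  1/2    0 -1/2    0    0]
  r2: [   0    0    0    1    0    0    0]
  r3: [   0    0    0    0    0    1    1]
Fix exponent of t at 1, γ at 0, E at 0; solve each RREF row for its pivot's exponent:
  r0: exp(ℓ) + (1/2)·1 = 0 ⇒ exp(ℓ) = -1/2
  r1: exp(a) + (-1/2)·1 = 0 ⇒ exp(a) = 1/2
  r2: exp(h) + (0)·1 = 0 ⇒ exp(h) = 0
  r3: exp(P) + (0)·1 = 0 ⇒ exp(P) = 0
Π_2 = ℓ^(-1/2) · a^(1/2) · t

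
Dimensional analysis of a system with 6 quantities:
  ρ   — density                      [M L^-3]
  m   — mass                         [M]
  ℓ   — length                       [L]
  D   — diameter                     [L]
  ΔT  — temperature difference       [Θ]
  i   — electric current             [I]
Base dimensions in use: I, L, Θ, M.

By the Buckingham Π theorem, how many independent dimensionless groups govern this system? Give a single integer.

Write exponents as rows I,L,Θ,M / cols ρ,m,ℓ,D,ΔT,i:
  I: [ 0  0  0  0  0  1]
  L: [-3  0  1  1  0  0]
  Θ: [ 0  0  0  0  1  0]
  M: [ 1  1  0  0  0  0]
Row reduction gives pivot columns ρ,m,ΔT,i; rank = 4
n=6, r=4 ⇒ 2 dimensionless groups

2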